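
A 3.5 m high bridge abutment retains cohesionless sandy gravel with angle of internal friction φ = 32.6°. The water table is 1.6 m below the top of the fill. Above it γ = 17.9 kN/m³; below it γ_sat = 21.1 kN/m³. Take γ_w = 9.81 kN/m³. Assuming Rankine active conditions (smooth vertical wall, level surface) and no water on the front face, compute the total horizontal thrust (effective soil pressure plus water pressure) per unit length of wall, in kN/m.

K_a = tan²(45° − φ/2) = 0.2997.
γ' = 21.1 − 9.81 = 11.29 kN/m³. Depth below WT = 1.9 m.
σ'_h at WT = K_a γ d_w = 8.585 kPa; at base = 8.585 + K_a γ' × 1.9 = 15.01 kPa.
P₁ (0–1.6 m) = ½×8.585×1.6 = 6.868. P₂ (1.6–3.5 m) = ½(8.585+15.01)×1.9 = 22.42.
P_w = ½ γ_w h₂² = 0.5×9.81×1.9² = 17.71. Total = 6.868+22.42+17.71 = 46.99 kN/m.

47.0 kN/m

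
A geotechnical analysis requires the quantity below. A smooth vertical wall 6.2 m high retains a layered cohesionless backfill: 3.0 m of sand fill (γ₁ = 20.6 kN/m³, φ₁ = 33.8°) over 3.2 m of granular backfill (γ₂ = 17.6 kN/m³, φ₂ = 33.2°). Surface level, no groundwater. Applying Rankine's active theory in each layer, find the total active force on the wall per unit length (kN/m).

K_a1 = tan²(45°−33.8°/2) = 0.2851; K_a2 = tan²(45°−33.2°/2) = 0.2924.
Layer 1: σ at base = K_a1 γ₁ h₁ = 17.62 kPa; P₁ = ½×17.62×3.0 = 26.43.
Layer 2: σ_v at top = γ₁h₁ = 61.80; σ_h top = K_a2×61.80 = 18.07; σ_h base = K_a2×(61.80+17.6×3.2) = 34.53.
P₂ = ½(18.07+34.53)×3.2 = 84.16. Total P_a = 26.43+84.16 = 110.6 kN/m.

111 kN/m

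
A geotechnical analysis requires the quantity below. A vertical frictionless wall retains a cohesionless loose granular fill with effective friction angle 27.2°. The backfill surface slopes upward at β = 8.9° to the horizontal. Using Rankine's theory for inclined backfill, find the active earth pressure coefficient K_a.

0.389

K_a = cos β · (cos β − √(cos²β − cos²φ)) / (cos β + √(cos²β − cos²φ)).
cos β = 0.9880, cos φ = 0.8894, √(cos²β − cos²φ) = 0.4301.
K_a = 0.9880 × (0.9880 − 0.4301)/(0.9880 + 0.4301) = 0.3886.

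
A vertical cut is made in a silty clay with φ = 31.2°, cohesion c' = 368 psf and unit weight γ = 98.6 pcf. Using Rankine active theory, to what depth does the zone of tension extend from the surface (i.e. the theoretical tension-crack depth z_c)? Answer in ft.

13.2 ft

K_a = tan²(45° − 31.2°/2) = 0.3175; √K_a = 0.5635.
The active pressure is zero where K_a γ z = 2c√K_a, so z_c = 2c/(γ√K_a) = 2×368/(98.6×0.5635) = 13.25 ft.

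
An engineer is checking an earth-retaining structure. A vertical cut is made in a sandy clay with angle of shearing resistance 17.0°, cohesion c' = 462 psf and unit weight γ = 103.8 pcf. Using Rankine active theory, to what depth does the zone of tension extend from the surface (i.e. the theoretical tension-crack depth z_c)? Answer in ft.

K_a = tan²(45° − 17.0°/2) = 0.5475; √K_a = 0.7400.
The active pressure is zero where K_a γ z = 2c√K_a, so z_c = 2c/(γ√K_a) = 2×462/(103.8×0.7400) = 12.03 ft.

12.0 ft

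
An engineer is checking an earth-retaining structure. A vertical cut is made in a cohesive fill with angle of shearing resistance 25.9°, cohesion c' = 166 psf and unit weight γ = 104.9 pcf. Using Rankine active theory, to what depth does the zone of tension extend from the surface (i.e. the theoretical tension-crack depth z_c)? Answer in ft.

5.06 ft

K_a = tan²(45° − 25.9°/2) = 0.3920; √K_a = 0.6261.
The active pressure is zero where K_a γ z = 2c√K_a, so z_c = 2c/(γ√K_a) = 2×166/(104.9×0.6261) = 5.055 ft.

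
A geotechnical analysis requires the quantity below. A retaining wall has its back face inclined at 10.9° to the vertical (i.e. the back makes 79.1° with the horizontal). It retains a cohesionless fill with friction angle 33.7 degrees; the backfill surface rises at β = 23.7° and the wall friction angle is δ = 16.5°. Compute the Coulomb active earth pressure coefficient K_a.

0.512

K_a = sin²(α+φ) / [sin²α · sin(α−δ) · (1 + √{sin(φ+δ)sin(φ−β) / (sin(α−δ)sin(α+β))})²].
With α = 79.1°, φ = 33.7°, δ = 16.5°, β = 23.7°: K_a = 0.5119.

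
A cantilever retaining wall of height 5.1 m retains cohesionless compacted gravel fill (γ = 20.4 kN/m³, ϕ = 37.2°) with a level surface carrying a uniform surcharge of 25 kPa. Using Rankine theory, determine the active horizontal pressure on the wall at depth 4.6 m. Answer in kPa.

29.3 kPa

K_a = (1 − sin φ)/(1 + sin φ) = 0.2464.
σ_v = γz + q = 20.4 × 4.6 + 25 = 118.8 kPa.
σ_h = K_a σ_v = 0.2464 × 118.8 = 29.28 kPa.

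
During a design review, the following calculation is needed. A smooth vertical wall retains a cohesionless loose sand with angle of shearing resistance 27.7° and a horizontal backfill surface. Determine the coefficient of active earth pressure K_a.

K_a = (1 − sin φ)/(1 + sin φ) = (1 − sin 27.7°)/(1 + sin 27.7°) = 0.3653.

0.365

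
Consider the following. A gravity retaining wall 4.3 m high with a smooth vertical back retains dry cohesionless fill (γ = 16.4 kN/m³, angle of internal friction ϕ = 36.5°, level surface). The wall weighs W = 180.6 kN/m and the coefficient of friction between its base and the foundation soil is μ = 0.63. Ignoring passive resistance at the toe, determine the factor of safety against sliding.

K_a = tan²(45° − 36.5°/2) = 0.2541.
P_a = ½K_aγH² = 0.5×0.2541×16.4×4.3² = 38.52 kN/m, acting at H/3 = 1.433 m above the base.
FS_sliding = μW / P_a = 0.63×180.6 / 38.52 = 2.954.

2.95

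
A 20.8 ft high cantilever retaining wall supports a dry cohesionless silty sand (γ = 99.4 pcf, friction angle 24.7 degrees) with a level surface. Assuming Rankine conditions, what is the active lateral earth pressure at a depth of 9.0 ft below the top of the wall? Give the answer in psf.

367 psf

K_a = (1 − sin φ)/(1 + sin φ) = 0.4106.
σ_h = K_a γ z = 0.4106 × 99.4 × 9.0 = 367.3 psf.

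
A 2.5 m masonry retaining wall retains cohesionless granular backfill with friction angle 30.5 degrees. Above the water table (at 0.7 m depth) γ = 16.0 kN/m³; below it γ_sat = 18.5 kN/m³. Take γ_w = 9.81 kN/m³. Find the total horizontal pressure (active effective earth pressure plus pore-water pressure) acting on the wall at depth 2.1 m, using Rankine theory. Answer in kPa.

K_a = (1 − sin φ)/(1 + sin φ) = 0.3267.
γ' = 18.5 − 9.81 = 8.690 kN/m³.
Effective vertical stress at 2.1 m: σ'_v = 16.0×0.7 + 8.690×1.40 = 23.37 kPa.
σ'_h = K_a σ'_v = 0.3267 × 23.37 = 7.633 kPa; u = γ_w × 1.40 = 13.73 kPa.
Total σ_h = 7.633 + 13.73 = 21.37 kPa.

21.4 kPa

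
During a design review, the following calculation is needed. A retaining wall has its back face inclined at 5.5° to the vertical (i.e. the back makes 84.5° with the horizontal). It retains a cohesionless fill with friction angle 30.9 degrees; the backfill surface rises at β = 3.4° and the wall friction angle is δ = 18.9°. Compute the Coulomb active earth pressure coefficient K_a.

0.344

K_a = sin²(α+φ) / [sin²α · sin(α−δ) · (1 + √{sin(φ+δ)sin(φ−β) / (sin(α−δ)sin(α+β))})²].
With α = 84.5°, φ = 30.9°, δ = 18.9°, β = 3.4°: K_a = 0.3435.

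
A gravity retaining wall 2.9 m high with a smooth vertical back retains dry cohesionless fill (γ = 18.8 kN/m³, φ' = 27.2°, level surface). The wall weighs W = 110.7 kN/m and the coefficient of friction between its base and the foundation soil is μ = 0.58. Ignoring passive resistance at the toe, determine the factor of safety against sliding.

2.18

K_a = tan²(45° − 27.2°/2) = 0.3726.
P_a = ½K_aγH² = 0.5×0.3726×18.8×2.9² = 29.45 kN/m, acting at H/3 = 0.9667 m above the base.
FS_sliding = μW / P_a = 0.58×110.7 / 29.45 = 2.180.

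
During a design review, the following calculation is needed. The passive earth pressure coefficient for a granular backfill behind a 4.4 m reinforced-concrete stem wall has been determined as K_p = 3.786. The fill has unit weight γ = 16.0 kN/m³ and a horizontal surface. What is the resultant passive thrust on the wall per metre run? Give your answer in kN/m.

P = ½ K_p γ H² = 0.5 × 3.786 × 16.0 × 4.4² = 586.4 kN/m.

586 kN/m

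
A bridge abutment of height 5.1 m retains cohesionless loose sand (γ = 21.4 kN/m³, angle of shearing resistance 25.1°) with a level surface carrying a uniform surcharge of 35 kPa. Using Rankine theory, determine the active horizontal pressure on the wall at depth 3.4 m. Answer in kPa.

43.6 kPa

K_a = (1 − sin φ)/(1 + sin φ) = 0.4043.
σ_v = γz + q = 21.4 × 3.4 + 35 = 107.8 kPa.
σ_h = K_a σ_v = 0.4043 × 107.8 = 43.57 kPa.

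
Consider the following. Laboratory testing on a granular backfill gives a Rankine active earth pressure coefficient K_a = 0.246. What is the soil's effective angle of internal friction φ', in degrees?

K_a = tan²(45° − φ/2) ⇒ 45° − φ/2 = arctan(√0.246) = 26.38°.
φ = 2(45° − 26.38°) = 37.24°.

37.2°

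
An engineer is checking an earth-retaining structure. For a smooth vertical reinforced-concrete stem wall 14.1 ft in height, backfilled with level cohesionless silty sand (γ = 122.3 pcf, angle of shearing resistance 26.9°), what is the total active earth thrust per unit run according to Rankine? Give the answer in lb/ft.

4580 lb/ft

K_a = tan²(45° − φ/2) = 0.3770.
P_a = ½ K_a γ H² = 0.5 × 0.3770 × 122.3 × 14.1² = 4583 lb/ft.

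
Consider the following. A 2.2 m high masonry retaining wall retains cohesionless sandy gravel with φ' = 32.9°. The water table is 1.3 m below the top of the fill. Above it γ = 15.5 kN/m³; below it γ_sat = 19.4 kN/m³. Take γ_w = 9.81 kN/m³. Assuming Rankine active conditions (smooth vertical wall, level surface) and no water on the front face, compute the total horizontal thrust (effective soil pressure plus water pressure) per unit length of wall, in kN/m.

K_a = tan²(45° − φ/2) = 0.2960.
γ' = 19.4 − 9.81 = 9.590 kN/m³. Depth below WT = 0.9 m.
σ'_h at WT = K_a γ d_w = 5.965 kPa; at base = 5.965 + K_a γ' × 0.9 = 8.520 kPa.
P₁ (0–1.3 m) = ½×5.965×1.3 = 3.877. P₂ (1.3–2.2 m) = ½(5.965+8.520)×0.9 = 6.518.
P_w = ½ γ_w h₂² = 0.5×9.81×0.9² = 3.973. Total = 3.877+6.518+3.973 = 14.37 kN/m.

14.4 kN/m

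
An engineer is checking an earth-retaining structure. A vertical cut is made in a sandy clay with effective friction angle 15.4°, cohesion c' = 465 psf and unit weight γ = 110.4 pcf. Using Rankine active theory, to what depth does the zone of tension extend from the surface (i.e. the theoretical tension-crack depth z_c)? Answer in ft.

K_a = tan²(45° − 15.4°/2) = 0.5803; √K_a = 0.7618.
The active pressure is zero where K_a γ z = 2c√K_a, so z_c = 2c/(γ√K_a) = 2×465/(110.4×0.7618) = 11.06 ft.

11.1 ft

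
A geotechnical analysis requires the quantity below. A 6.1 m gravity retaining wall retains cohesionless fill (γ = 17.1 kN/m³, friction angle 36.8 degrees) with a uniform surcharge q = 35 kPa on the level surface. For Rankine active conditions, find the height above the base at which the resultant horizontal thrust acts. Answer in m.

2.44 m

K_a = 0.2508.
Triangular part P₁ = ½K_aγH² = 79.78 at H/3 = 2.033 m; rectangular part P₂ = K_a q H = 53.54 at H/2 = 3.050 m.
ȳ = (P₁·2.033 + P₂·3.050)/(P₁+P₂) = 2.442 m.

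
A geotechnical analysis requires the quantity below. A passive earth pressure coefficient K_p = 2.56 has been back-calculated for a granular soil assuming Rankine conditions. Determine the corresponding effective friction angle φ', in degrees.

26.0°

K_p = (1+sin φ)/(1−sin φ) ⇒ sin φ = (K_p − 1)/(K_p + 1) = 0.4382.
φ = arcsin(0.4382) = 25.99°.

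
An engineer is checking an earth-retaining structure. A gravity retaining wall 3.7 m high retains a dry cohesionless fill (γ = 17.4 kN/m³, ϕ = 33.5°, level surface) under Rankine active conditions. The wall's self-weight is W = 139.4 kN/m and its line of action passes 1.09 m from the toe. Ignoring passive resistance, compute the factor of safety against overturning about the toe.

3.58

K_a = tan²(45° − 33.5°/2) = 0.2887.
P_a = ½K_aγH² = 0.5×0.2887×17.4×3.7² = 34.39 kN/m, acting at H/3 = 1.233 m above the base.
Overturning moment M_o = P_a × H/3 = 34.39 × 1.233 = 42.41.
Resisting moment M_r = W × 1.09 = 139.4 × 1.09 = 151.9.
FS_overturning = M_r/M_o = 151.9/42.41 = 3.583.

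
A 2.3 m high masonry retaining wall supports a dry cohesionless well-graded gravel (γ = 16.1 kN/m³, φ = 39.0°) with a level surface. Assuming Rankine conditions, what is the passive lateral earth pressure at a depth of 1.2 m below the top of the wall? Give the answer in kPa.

K_p = (1 + sin φ)/(1 − sin φ) = 4.395.
σ_h = K_p γ z = 4.395 × 16.1 × 1.2 = 84.92 kPa.

84.9 kPa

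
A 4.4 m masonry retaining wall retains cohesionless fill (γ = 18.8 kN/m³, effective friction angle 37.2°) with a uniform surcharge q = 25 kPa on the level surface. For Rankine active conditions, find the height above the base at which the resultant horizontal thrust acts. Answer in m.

K_a = 0.2464.
Triangular part P₁ = ½K_aγH² = 44.84 at H/3 = 1.467 m; rectangular part P₂ = K_a q H = 27.11 at H/2 = 2.200 m.
ȳ = (P₁·1.467 + P₂·2.200)/(P₁+P₂) = 1.743 m.

1.74 m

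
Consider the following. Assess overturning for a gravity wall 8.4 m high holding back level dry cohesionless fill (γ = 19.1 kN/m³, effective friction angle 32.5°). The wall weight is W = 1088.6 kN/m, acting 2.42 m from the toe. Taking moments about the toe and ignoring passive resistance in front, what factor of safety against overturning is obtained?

4.64

K_a = tan²(45° − 32.5°/2) = 0.3010.
P_a = ½K_aγH² = 0.5×0.3010×19.1×8.4² = 202.8 kN/m, acting at H/3 = 2.800 m above the base.
Overturning moment M_o = P_a × H/3 = 202.8 × 2.800 = 567.9.
Resisting moment M_r = W × 2.42 = 1088.6 × 2.42 = 2634.
FS_overturning = M_r/M_o = 2634/567.9 = 4.639.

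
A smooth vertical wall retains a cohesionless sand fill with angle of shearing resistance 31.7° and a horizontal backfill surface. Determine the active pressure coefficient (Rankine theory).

0.311

K_a = tan²(45° − φ/2) = tan²(29.15°) = 0.3111.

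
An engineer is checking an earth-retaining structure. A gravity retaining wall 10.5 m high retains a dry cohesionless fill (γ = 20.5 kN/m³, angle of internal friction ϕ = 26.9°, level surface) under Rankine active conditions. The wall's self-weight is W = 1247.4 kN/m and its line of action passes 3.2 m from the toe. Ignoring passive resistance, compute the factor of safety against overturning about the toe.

K_a = tan²(45° − 26.9°/2) = 0.3770.
P_a = ½K_aγH² = 0.5×0.3770×20.5×10.5² = 426.0 kN/m, acting at H/3 = 3.500 m above the base.
Overturning moment M_o = P_a × H/3 = 426.0 × 3.500 = 1491.
Resisting moment M_r = W × 3.2 = 1247.4 × 3.2 = 3992.
FS_overturning = M_r/M_o = 3992/1491 = 2.677.

2.68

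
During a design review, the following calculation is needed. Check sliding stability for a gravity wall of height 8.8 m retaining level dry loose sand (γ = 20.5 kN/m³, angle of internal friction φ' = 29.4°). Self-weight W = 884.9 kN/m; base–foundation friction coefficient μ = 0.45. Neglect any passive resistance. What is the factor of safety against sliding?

1.47

K_a = tan²(45° − 29.4°/2) = 0.3415.
P_a = ½K_aγH² = 0.5×0.3415×20.5×8.8² = 271.0 kN/m, acting at H/3 = 2.933 m above the base.
FS_sliding = μW / P_a = 0.45×884.9 / 271.0 = 1.469.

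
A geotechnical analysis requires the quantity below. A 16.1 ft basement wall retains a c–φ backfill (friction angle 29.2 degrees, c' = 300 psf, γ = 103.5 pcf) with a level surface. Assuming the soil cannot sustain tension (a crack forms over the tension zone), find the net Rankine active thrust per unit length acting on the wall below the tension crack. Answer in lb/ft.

K_a = 0.3442; √K_a = 0.5867.
Tension-crack depth z_c = 2c/(γ√K_a) = 2×300/(103.5×0.5867) = 9.881 ft.
σ_a at base = K_a γ H − 2c√K_a = 0.3442×103.5×16.1 − 2×300×0.5867 = 221.6 psf.
P_a = ½ × 221.6 × (H − z_c) = 0.5×221.6×6.219 = 689.0 lb/ft.

689 lb/ft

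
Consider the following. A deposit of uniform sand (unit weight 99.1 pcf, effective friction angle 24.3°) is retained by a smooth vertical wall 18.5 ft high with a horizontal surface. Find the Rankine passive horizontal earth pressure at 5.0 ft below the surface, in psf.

K_p = (1 + sin φ)/(1 − sin φ) = 2.399.
σ_h = K_p γ z = 2.399 × 99.1 × 5.0 = 1188 psf.

1190 psf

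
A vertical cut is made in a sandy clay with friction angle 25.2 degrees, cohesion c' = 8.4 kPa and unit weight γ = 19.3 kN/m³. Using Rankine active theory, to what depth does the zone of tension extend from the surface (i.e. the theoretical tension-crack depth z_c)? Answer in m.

K_a = tan²(45° − 25.2°/2) = 0.4027; √K_a = 0.6346.
The active pressure is zero where K_a γ z = 2c√K_a, so z_c = 2c/(γ√K_a) = 2×8.4/(19.3×0.6346) = 1.372 m.

1.37 m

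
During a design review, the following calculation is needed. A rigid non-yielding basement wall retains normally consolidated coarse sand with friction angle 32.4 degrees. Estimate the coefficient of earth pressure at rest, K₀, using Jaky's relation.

0.464

K₀ = 1 − sin φ' = 1 − sin 32.4° = 0.4642.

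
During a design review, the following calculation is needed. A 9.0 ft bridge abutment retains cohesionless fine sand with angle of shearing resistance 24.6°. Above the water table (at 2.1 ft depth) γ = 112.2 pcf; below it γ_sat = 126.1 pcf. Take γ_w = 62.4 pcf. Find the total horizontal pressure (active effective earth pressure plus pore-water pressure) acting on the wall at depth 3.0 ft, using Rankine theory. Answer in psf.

K_a = (1 − sin φ)/(1 + sin φ) = 0.4121.
γ' = 126.1 − 62.4 = 63.70 pcf.
Effective vertical stress at 3.0 ft: σ'_v = 112.2×2.1 + 63.70×0.900 = 292.9 psf.
σ'_h = K_a σ'_v = 0.4121 × 292.9 = 120.7 psf; u = γ_w × 0.900 = 56.16 psf.
Total σ_h = 120.7 + 56.16 = 176.9 psf.

177 psf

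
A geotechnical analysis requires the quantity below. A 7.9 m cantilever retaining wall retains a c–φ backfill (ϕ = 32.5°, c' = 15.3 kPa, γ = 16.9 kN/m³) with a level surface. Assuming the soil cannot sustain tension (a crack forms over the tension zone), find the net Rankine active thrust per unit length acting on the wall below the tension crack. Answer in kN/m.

K_a = 0.3010; √K_a = 0.5486.
Tension-crack depth z_c = 2c/(γ√K_a) = 2×15.3/(16.9×0.5486) = 3.300 m.
σ_a at base = K_a γ H − 2c√K_a = 0.3010×16.9×7.9 − 2×15.3×0.5486 = 23.40 kPa.
P_a = ½ × 23.40 × (H − z_c) = 0.5×23.40×4.600 = 53.81 kN/m.

53.8 kN/m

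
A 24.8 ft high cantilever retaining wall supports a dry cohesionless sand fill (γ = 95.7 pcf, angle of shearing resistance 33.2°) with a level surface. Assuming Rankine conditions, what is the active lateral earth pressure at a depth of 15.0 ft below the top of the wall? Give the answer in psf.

420 psf

K_a = (1 − sin φ)/(1 + sin φ) = 0.2924.
σ_h = K_a γ z = 0.2924 × 95.7 × 15.0 = 419.7 psf.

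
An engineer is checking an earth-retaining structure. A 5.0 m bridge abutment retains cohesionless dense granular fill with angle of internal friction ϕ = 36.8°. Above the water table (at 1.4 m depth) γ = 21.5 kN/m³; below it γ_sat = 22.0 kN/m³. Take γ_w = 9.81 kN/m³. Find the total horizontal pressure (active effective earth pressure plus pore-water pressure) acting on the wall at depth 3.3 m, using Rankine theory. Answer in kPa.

32.0 kPa

K_a = (1 − sin φ)/(1 + sin φ) = 0.2508.
γ' = 22.0 − 9.81 = 12.19 kN/m³.
Effective vertical stress at 3.3 m: σ'_v = 21.5×1.4 + 12.19×1.90 = 53.26 kPa.
σ'_h = K_a σ'_v = 0.2508 × 53.26 = 13.36 kPa; u = γ_w × 1.90 = 18.64 kPa.
Total σ_h = 13.36 + 18.64 = 31.99 kPa.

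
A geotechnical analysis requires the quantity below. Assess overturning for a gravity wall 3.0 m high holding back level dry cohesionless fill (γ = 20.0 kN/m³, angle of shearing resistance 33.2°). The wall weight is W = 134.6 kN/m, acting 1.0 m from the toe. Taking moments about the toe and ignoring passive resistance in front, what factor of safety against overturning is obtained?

K_a = tan²(45° − 33.2°/2) = 0.2924.
P_a = ½K_aγH² = 0.5×0.2924×20.0×3.0² = 26.31 kN/m, acting at H/3 = 1.000 m above the base.
Overturning moment M_o = P_a × H/3 = 26.31 × 1.000 = 26.31.
Resisting moment M_r = W × 1.0 = 134.6 × 1.0 = 134.6.
FS_overturning = M_r/M_o = 134.6/26.31 = 5.116.

5.12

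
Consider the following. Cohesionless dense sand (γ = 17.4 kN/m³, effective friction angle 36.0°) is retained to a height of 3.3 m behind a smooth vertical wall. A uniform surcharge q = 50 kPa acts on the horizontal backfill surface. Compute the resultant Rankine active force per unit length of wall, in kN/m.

67.4 kN/m

K_a = tan²(45° − φ/2) = 0.2596.
Soil triangle: ½ K_a γ H² = 0.5×0.2596×17.4×3.3² = 24.60 kN/m.
Surcharge rectangle: K_a q H = 0.2596×50×3.3 = 42.84 kN/m.
Total = 24.60 + 42.84 = 67.43 kN/m.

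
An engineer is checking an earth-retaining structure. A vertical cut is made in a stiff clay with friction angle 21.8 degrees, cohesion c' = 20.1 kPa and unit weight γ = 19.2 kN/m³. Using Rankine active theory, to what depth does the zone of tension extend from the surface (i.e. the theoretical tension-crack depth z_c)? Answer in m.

K_a = tan²(45° − 21.8°/2) = 0.4584; √K_a = 0.6771.
The active pressure is zero where K_a γ z = 2c√K_a, so z_c = 2c/(γ√K_a) = 2×20.1/(19.2×0.6771) = 3.092 m.

3.09 m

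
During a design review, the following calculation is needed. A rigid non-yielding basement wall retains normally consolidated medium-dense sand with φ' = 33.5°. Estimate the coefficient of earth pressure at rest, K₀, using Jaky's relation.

K₀ = 1 − sin φ' = 1 − sin 33.5° = 0.4481.

0.448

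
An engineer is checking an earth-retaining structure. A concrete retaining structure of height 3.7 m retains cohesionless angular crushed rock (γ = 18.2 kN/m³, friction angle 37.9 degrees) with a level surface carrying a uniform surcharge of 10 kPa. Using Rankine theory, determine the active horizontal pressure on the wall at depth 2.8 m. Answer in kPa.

K_a = (1 − sin φ)/(1 + sin φ) = 0.2389.
σ_v = γz + q = 18.2 × 2.8 + 10 = 60.96 kPa.
σ_h = K_a σ_v = 0.2389 × 60.96 = 14.57 kPa.

14.6 kPa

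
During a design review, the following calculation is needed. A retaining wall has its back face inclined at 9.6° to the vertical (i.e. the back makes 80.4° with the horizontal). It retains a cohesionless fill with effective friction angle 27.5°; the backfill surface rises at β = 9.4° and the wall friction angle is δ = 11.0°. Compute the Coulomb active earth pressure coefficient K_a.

0.470

K_a = sin²(α+φ) / [sin²α · sin(α−δ) · (1 + √{sin(φ+δ)sin(φ−β) / (sin(α−δ)sin(α+β))})²].
With α = 80.4°, φ = 27.5°, δ = 11.0°, β = 9.4°: K_a = 0.4703.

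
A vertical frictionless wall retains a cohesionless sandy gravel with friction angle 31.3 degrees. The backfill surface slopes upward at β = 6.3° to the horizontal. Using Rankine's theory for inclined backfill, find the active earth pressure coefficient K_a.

K_a = cos β · (cos β − √(cos²β − cos²φ)) / (cos β + √(cos²β − cos²φ)).
cos β = 0.9940, cos φ = 0.8545, √(cos²β − cos²φ) = 0.5078.
K_a = 0.9940 × (0.9940 − 0.5078)/(0.9940 + 0.5078) = 0.3218.

0.322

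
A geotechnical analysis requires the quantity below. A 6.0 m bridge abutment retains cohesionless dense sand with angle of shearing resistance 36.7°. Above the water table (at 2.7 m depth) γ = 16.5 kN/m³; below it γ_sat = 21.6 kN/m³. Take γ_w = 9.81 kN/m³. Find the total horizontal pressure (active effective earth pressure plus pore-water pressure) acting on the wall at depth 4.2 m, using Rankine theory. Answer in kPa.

30.4 kPa

K_a = (1 − sin φ)/(1 + sin φ) = 0.2519.
γ' = 21.6 − 9.81 = 11.79 kN/m³.
Effective vertical stress at 4.2 m: σ'_v = 16.5×2.7 + 11.79×1.50 = 62.24 kPa.
σ'_h = K_a σ'_v = 0.2519 × 62.24 = 15.67 kPa; u = γ_w × 1.50 = 14.71 kPa.
Total σ_h = 15.67 + 14.71 = 30.39 kPa.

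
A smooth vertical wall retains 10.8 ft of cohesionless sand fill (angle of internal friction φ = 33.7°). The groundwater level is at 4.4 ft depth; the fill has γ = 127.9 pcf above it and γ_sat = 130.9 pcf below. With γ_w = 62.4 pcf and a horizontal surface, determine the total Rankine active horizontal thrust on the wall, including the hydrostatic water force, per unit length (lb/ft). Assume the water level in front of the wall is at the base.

K_a = tan²(45° − φ/2) = 0.2863.
γ' = 130.9 − 62.4 = 68.50 pcf. Depth below WT = 6.4 ft.
σ'_h at WT = K_a γ d_w = 161.1 psf; at base = 161.1 + K_a γ' × 6.4 = 286.6 psf.
P₁ (0–4.4 ft) = ½×161.1×4.4 = 354.5. P₂ (4.4–10.8 ft) = ½(161.1+286.6)×6.4 = 1433.
P_w = ½ γ_w h₂² = 0.5×62.4×6.4² = 1278. Total = 354.5+1433+1278 = 3065 lb/ft.

3070 lb/ft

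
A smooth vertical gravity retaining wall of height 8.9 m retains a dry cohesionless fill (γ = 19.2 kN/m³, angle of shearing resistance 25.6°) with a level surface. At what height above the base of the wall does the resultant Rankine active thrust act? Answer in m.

K_a = 0.3966.
The pressure distribution is triangular, so the resultant acts at H/3 above the base = 8.9/3 = 2.967 m.

2.97 m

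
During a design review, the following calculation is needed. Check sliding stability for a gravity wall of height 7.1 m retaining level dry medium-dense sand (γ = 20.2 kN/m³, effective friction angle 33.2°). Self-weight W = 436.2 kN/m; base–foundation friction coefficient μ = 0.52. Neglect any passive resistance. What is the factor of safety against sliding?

1.52

K_a = tan²(45° − 33.2°/2) = 0.2924.
P_a = ½K_aγH² = 0.5×0.2924×20.2×7.1² = 148.8 kN/m, acting at H/3 = 2.367 m above the base.
FS_sliding = μW / P_a = 0.52×436.2 / 148.8 = 1.524.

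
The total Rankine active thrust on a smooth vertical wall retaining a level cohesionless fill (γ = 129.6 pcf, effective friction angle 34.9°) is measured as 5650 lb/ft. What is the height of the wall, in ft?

K_a = 0.2721. P_a = ½ K_a γ H² ⇒ H = √(2P_a/(K_a γ)).
H = √(2×5650/(0.2721×129.6)) = 17.90 ft.

17.9 ft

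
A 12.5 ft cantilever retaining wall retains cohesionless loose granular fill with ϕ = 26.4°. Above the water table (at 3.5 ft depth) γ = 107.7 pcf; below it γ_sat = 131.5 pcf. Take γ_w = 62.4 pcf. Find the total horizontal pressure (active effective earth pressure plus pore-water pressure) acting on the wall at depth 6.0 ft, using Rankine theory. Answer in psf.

367 psf

K_a = (1 − sin φ)/(1 + sin φ) = 0.3844.
γ' = 131.5 − 62.4 = 69.10 pcf.
Effective vertical stress at 6.0 ft: σ'_v = 107.7×3.5 + 69.10×2.50 = 549.7 psf.
σ'_h = K_a σ'_v = 0.3844 × 549.7 = 211.3 psf; u = γ_w × 2.50 = 156.0 psf.
Total σ_h = 211.3 + 156.0 = 367.3 psf.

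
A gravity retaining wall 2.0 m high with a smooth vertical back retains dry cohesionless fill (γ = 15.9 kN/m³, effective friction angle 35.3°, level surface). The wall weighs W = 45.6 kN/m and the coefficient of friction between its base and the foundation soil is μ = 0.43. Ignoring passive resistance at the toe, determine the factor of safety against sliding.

2.30

K_a = tan²(45° − 35.3°/2) = 0.2675.
P_a = ½K_aγH² = 0.5×0.2675×15.9×2.0² = 8.508 kN/m, acting at H/3 = 0.6667 m above the base.
FS_sliding = μW / P_a = 0.43×45.6 / 8.508 = 2.305.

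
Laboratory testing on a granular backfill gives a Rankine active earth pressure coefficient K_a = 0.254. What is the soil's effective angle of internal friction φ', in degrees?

K_a = tan²(45° − φ/2) ⇒ 45° − φ/2 = arctan(√0.254) = 26.75°.
φ = 2(45° − 26.75°) = 36.51°.

36.5°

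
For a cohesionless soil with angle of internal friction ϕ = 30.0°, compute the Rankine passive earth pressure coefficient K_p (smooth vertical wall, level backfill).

K_p = (1 + sin φ)/(1 − sin φ) = tan²(45° + 30.0°/2) = 3.000.

3.00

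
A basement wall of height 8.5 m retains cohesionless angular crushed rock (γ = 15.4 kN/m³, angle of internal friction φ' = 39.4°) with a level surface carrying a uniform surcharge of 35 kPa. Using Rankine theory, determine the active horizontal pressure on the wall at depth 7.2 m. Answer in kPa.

K_a = (1 − sin φ)/(1 + sin φ) = 0.2234.
σ_v = γz + q = 15.4 × 7.2 + 35 = 145.9 kPa.
σ_h = K_a σ_v = 0.2234 × 145.9 = 32.60 kPa.

32.6 kPa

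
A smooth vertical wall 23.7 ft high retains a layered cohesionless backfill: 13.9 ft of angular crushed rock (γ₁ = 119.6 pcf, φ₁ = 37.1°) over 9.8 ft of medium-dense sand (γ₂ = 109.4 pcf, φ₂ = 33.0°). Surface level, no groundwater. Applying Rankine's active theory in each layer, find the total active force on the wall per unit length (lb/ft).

K_a1 = tan²(45°−37.1°/2) = 0.2475; K_a2 = tan²(45°−33.0°/2) = 0.2948.
Layer 1: σ at base = K_a1 γ₁ h₁ = 411.5 psf; P₁ = ½×411.5×13.9 = 2860.
Layer 2: σ_v at top = γ₁h₁ = 1662; σ_h top = K_a2×1662 = 490.1; σ_h base = K_a2×(1662+109.4×9.8) = 806.2.
P₂ = ½(490.1+806.2)×9.8 = 6352. Total P_a = 2860+6352 = 9211 lb/ft.

9210 lb/ft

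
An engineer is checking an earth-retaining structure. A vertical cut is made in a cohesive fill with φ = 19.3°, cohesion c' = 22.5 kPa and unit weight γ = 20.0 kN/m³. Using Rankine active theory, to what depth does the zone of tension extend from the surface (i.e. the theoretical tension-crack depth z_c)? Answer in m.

K_a = tan²(45° − 19.3°/2) = 0.5032; √K_a = 0.7094.
The active pressure is zero where K_a γ z = 2c√K_a, so z_c = 2c/(γ√K_a) = 2×22.5/(20.0×0.7094) = 3.172 m.

3.17 m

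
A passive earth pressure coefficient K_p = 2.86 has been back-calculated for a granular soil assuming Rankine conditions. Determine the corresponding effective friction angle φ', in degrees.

K_p = (1+sin φ)/(1−sin φ) ⇒ sin φ = (K_p − 1)/(K_p + 1) = 0.4819.
φ = arcsin(0.4819) = 28.81°.

28.8°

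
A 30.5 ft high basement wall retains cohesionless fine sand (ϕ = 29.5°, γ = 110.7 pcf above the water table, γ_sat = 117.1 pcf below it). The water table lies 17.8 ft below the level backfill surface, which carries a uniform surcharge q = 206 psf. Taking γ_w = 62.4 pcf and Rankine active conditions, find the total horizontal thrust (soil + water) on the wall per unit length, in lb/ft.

K_a = tan²(45° − φ/2) = 0.3401.
γ' = 117.1 − 62.4 = 54.70 pcf. h₂ = H − d_w = 12.7 ft.
σ'_h: at surface K_a·q = 70.06; at WT K_a(q+γd_w) = 740.2; at base K_a(q+γd_w+γ'h₂) = 976.5 psf.
P₁ = ½(70.06+740.2)×17.8 = 7211; P₂ = ½(740.2+976.5)×12.7 = 10900; P_w = ½γ_w h₂² = 5032.
Total = 7211+10900+5032 = 23140 lb/ft.

23100 lb/ft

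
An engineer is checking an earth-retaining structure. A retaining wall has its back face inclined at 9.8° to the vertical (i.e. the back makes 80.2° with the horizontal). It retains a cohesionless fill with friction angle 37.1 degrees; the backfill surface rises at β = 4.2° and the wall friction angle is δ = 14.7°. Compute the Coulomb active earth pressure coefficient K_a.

0.314

K_a = sin²(α+φ) / [sin²α · sin(α−δ) · (1 + √{sin(φ+δ)sin(φ−β) / (sin(α−δ)sin(α+β))})²].
With α = 80.2°, φ = 37.1°, δ = 14.7°, β = 4.2°: K_a = 0.3142.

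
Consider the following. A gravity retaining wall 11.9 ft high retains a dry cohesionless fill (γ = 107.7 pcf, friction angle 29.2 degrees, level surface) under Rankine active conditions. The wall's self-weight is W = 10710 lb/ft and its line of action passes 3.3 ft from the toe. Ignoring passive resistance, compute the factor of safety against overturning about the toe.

3.39

K_a = tan²(45° − 29.2°/2) = 0.3442.
P_a = ½K_aγH² = 0.5×0.3442×107.7×11.9² = 2625 lb/ft, acting at H/3 = 3.967 ft above the base.
Overturning moment M_o = P_a × H/3 = 2625 × 3.967 = 10410.
Resisting moment M_r = W × 3.3 = 10710 × 3.3 = 35340.
FS_overturning = M_r/M_o = 35340/10410 = 3.394.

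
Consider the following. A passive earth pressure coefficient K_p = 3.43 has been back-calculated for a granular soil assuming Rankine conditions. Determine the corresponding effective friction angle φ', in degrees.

33.3°

K_p = (1+sin φ)/(1−sin φ) ⇒ sin φ = (K_p − 1)/(K_p + 1) = 0.5485.
φ = arcsin(0.5485) = 33.27°.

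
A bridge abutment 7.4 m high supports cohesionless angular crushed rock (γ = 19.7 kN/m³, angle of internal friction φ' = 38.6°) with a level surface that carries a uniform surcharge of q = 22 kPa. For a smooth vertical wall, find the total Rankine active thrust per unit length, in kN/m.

K_a = tan²(45° − φ/2) = 0.2316.
Soil triangle: ½ K_a γ H² = 0.5×0.2316×19.7×7.4² = 124.9 kN/m.
Surcharge rectangle: K_a q H = 0.2316×22×7.4 = 37.71 kN/m.
Total = 124.9 + 37.71 = 162.6 kN/m.

163 kN/m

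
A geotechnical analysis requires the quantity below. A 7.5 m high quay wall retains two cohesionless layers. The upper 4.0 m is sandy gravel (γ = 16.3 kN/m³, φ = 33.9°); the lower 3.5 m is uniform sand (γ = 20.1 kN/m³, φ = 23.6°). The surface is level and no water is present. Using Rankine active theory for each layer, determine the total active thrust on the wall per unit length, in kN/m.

K_a1 = tan²(45°−33.9°/2) = 0.2839; K_a2 = tan²(45°−23.6°/2) = 0.4282.
Layer 1: σ at base = K_a1 γ₁ h₁ = 18.51 kPa; P₁ = ½×18.51×4.0 = 37.02.
Layer 2: σ_v at top = γ₁h₁ = 65.20; σ_h top = K_a2×65.20 = 27.92; σ_h base = K_a2×(65.20+20.1×3.5) = 58.04.
P₂ = ½(27.92+58.04)×3.5 = 150.4. Total P_a = 37.02+150.4 = 187.5 kN/m.

187 kN/m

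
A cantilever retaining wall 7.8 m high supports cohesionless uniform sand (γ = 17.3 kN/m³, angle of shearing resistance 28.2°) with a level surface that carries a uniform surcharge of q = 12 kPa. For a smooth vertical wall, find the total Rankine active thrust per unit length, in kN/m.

222 kN/m

K_a = tan²(45° − φ/2) = 0.3582.
Soil triangle: ½ K_a γ H² = 0.5×0.3582×17.3×7.8² = 188.5 kN/m.
Surcharge rectangle: K_a q H = 0.3582×12×7.8 = 33.53 kN/m.
Total = 188.5 + 33.53 = 222.0 kN/m.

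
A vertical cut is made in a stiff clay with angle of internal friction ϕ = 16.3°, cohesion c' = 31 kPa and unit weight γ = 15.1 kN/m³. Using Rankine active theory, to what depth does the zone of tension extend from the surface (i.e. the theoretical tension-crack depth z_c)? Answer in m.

5.48 m

K_a = tan²(45° − 16.3°/2) = 0.5617; √K_a = 0.7495.
The active pressure is zero where K_a γ z = 2c√K_a, so z_c = 2c/(γ√K_a) = 2×31/(15.1×0.7495) = 5.479 m.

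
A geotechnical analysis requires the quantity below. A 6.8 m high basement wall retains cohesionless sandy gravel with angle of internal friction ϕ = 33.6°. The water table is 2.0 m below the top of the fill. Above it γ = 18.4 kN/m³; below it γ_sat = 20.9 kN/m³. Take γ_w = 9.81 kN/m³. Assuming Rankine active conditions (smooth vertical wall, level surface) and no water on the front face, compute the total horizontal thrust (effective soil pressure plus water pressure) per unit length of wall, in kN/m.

211 kN/m

K_a = tan²(45° − φ/2) = 0.2875.
γ' = 20.9 − 9.81 = 11.09 kN/m³. Depth below WT = 4.8 m.
σ'_h at WT = K_a γ d_w = 10.58 kPa; at base = 10.58 + K_a γ' × 4.8 = 25.88 kPa.
P₁ (0–2.0 m) = ½×10.58×2.0 = 10.58. P₂ (2.0–6.8 m) = ½(10.58+25.88)×4.8 = 87.52.
P_w = ½ γ_w h₂² = 0.5×9.81×4.8² = 113.0. Total = 10.58+87.52+113.0 = 211.1 kN/m.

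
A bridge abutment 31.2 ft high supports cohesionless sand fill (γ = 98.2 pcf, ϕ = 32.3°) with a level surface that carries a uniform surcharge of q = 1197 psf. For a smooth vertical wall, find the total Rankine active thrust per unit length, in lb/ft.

K_a = tan²(45° − φ/2) = 0.3035.
Soil triangle: ½ K_a γ H² = 0.5×0.3035×98.2×31.2² = 14510 lb/ft.
Surcharge rectangle: K_a q H = 0.3035×1197×31.2 = 11330 lb/ft.
Total = 14510 + 11330 = 25840 lb/ft.

25800 lb/ft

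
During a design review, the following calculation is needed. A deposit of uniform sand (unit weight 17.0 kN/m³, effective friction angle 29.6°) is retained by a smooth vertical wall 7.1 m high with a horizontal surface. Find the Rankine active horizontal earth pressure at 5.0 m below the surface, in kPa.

28.8 kPa

K_a = (1 − sin φ)/(1 + sin φ) = 0.3387.
σ_h = K_a γ z = 0.3387 × 17.0 × 5.0 = 28.79 kPa.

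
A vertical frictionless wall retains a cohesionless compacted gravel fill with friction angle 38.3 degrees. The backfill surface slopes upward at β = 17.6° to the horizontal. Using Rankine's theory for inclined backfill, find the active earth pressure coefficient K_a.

K_a = cos β · (cos β − √(cos²β − cos²φ)) / (cos β + √(cos²β − cos²φ)).
cos β = 0.9532, cos φ = 0.7848, √(cos²β − cos²φ) = 0.5410.
K_a = 0.9532 × (0.9532 − 0.5410)/(0.9532 + 0.5410) = 0.2629.

0.263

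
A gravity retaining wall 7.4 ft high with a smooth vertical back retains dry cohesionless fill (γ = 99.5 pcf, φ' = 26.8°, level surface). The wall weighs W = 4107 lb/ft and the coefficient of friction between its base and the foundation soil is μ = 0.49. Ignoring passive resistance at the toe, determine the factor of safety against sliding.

1.95

K_a = tan²(45° − 26.8°/2) = 0.3785.
P_a = ½K_aγH² = 0.5×0.3785×99.5×7.4² = 1031 lb/ft, acting at H/3 = 2.467 ft above the base.
FS_sliding = μW / P_a = 0.49×4107 / 1031 = 1.952.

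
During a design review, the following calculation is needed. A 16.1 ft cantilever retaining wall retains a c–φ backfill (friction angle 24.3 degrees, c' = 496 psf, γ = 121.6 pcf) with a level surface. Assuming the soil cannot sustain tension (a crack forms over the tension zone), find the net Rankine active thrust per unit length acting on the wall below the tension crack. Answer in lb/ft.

304 lb/ft

K_a = 0.4169; √K_a = 0.6457.
Tension-crack depth z_c = 2c/(γ√K_a) = 2×496/(121.6×0.6457) = 12.63 ft.
σ_a at base = K_a γ H − 2c√K_a = 0.4169×121.6×16.1 − 2×496×0.6457 = 175.7 psf.
P_a = ½ × 175.7 × (H − z_c) = 0.5×175.7×3.466 = 304.5 lb/ft.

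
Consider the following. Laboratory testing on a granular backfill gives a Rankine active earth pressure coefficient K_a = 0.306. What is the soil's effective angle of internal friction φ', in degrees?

32.1°

K_a = tan²(45° − φ/2) ⇒ 45° − φ/2 = arctan(√0.306) = 28.95°.
φ = 2(45° − 28.95°) = 32.10°.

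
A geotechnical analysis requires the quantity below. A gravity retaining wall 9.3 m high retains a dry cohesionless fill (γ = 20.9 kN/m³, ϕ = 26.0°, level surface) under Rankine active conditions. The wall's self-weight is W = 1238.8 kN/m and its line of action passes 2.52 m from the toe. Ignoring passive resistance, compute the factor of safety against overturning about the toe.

K_a = tan²(45° − 26.0°/2) = 0.3905.
P_a = ½K_aγH² = 0.5×0.3905×20.9×9.3² = 352.9 kN/m, acting at H/3 = 3.100 m above the base.
Overturning moment M_o = P_a × H/3 = 352.9 × 3.100 = 1094.
Resisting moment M_r = W × 2.52 = 1238.8 × 2.52 = 3122.
FS_overturning = M_r/M_o = 3122/1094 = 2.854.

2.85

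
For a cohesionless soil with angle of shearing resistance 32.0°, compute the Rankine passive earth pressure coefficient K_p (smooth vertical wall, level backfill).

3.25

K_p = (1 + sin φ)/(1 − sin φ) = tan²(45° + 32.0°/2) = 3.255.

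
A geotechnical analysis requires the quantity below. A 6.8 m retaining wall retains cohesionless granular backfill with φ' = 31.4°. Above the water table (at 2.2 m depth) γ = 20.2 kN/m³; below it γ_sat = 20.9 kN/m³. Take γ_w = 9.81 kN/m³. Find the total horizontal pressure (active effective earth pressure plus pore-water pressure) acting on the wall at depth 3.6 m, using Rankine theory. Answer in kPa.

K_a = (1 − sin φ)/(1 + sin φ) = 0.3149.
γ' = 20.9 − 9.81 = 11.09 kN/m³.
Effective vertical stress at 3.6 m: σ'_v = 20.2×2.2 + 11.09×1.40 = 59.97 kPa.
σ'_h = K_a σ'_v = 0.3149 × 59.97 = 18.88 kPa; u = γ_w × 1.40 = 13.73 kPa.
Total σ_h = 18.88 + 13.73 = 32.62 kPa.

32.6 kPa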